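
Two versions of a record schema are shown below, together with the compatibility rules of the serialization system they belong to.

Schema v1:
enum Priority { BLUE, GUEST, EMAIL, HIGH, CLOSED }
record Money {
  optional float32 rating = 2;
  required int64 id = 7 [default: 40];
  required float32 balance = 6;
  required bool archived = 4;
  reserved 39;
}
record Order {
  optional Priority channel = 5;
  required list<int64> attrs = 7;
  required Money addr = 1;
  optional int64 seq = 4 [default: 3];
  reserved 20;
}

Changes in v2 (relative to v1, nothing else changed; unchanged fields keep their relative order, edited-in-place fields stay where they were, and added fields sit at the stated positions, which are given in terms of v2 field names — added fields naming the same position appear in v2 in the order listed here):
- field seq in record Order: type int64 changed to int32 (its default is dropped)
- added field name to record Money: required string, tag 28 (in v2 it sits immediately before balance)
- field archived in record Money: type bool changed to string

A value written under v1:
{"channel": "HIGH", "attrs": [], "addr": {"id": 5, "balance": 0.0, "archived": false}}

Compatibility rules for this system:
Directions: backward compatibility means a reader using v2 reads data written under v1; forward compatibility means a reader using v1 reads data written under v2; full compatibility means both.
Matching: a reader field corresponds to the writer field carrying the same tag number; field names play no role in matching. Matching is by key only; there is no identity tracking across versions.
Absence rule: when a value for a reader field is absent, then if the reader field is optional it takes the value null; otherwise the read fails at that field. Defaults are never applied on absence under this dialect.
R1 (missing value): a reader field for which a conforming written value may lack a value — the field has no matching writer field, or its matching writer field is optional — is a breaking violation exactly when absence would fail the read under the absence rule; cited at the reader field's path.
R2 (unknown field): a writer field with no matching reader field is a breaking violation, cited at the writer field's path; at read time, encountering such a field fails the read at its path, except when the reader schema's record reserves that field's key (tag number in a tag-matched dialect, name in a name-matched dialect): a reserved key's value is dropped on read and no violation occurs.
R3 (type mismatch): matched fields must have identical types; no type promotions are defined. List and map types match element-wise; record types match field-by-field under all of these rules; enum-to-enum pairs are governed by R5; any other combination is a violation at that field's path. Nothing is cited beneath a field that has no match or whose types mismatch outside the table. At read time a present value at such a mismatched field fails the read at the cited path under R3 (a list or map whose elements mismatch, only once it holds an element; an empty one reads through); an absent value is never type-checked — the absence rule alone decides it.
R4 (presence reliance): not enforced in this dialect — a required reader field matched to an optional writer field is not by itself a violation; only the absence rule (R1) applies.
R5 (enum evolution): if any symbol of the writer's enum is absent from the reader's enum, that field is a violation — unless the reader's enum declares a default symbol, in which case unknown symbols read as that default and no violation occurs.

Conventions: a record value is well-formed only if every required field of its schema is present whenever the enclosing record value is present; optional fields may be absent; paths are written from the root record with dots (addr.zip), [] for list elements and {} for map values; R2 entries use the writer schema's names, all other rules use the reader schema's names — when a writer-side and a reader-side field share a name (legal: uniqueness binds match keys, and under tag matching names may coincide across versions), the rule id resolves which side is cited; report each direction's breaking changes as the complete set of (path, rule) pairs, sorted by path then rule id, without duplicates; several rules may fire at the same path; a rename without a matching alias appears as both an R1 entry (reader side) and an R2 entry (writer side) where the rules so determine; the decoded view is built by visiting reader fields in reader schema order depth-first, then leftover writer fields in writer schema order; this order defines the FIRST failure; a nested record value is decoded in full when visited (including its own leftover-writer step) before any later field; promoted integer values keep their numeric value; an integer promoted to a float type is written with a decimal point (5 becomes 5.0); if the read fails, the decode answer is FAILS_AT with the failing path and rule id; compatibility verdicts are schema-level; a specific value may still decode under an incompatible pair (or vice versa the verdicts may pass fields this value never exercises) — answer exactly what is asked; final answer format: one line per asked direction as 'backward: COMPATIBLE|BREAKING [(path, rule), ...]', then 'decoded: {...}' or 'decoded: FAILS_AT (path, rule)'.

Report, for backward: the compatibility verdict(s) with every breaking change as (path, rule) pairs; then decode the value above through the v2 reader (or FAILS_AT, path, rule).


backward: BREAKING [(addr.archived, R3), (addr.name, R1), (seq, R3)]; decoded: FAILS_AT (addr.name, R1)

in Order below, arrows point writer -> reader
backward on Order — v2 reading data written by v1:
  writer optional, Priority -> Priority: reader channel maps from writer channel
  writer required, list<int64> -> list<int64>: reader attrs maps from writer attrs
  writer required, Money -> Money: reader addr maps from writer addr
  writer optional, int64 -> int32: reader seq maps from writer seq
  writer optional, float32 -> float32: reader addr.rating maps from writer addr.rating
  writer required, int64 -> int64: reader addr.id maps from writer addr.id
  addr.name has no writer counterpart
  writer required, float32 -> float32: reader addr.balance maps from writer addr.balance
  writer required, bool -> string: reader addr.archived maps from writer addr.archived
  rule R3 violated at addr.archived
  rule R1 violated at addr.name
  rule R3 violated at seq
  backward on Order therefore BREAKING (3)
decoding the Order value with the v2 reader:
  channel := "HIGH"
  attrs := []
  addr.rating := null (not supplied -> null)
  addr.id := 5
  read fails at addr.name under R1 (no fill)
  => FAILS_AT (addr.name, R1)


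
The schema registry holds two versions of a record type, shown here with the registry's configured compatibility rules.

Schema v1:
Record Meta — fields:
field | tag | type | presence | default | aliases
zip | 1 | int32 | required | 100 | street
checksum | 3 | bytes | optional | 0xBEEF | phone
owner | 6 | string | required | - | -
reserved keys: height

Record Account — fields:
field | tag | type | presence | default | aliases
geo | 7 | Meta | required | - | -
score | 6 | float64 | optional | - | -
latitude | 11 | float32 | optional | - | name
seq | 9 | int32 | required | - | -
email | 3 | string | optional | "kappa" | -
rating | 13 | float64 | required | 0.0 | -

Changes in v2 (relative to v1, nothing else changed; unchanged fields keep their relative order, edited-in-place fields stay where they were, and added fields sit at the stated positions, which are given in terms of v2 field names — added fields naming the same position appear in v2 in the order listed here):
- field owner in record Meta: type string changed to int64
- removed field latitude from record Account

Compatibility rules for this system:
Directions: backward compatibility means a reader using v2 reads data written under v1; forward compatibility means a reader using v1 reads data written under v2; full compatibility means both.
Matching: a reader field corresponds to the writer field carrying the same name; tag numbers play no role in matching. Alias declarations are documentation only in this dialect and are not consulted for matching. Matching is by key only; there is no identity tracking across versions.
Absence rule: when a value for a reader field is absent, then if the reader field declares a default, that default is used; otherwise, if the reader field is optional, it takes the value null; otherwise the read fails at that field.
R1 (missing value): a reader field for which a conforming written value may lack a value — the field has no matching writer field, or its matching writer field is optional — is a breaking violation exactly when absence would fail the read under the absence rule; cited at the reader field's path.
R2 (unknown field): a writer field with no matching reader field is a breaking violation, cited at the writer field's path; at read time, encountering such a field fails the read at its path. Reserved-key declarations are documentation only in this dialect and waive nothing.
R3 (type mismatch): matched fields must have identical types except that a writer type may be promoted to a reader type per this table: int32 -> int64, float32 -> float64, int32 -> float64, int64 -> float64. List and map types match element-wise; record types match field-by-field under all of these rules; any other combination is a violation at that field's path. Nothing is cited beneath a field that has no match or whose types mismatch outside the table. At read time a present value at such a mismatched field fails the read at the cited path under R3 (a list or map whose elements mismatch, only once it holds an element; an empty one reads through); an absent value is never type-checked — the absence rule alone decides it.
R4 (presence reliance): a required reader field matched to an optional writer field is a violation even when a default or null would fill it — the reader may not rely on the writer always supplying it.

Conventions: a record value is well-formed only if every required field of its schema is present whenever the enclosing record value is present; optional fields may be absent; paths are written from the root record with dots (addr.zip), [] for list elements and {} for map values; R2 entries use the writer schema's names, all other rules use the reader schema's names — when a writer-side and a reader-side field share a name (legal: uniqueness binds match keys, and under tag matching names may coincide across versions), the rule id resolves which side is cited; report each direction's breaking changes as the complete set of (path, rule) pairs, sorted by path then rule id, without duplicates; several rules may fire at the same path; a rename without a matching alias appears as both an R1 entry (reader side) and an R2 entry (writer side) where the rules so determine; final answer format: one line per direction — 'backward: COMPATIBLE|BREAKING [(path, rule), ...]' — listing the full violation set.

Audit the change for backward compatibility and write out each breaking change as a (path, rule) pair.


arrows below run writer -> reader for Account
backward on Account — v2 reading data written by v1:
  geo: Meta -> Meta, writer required; from geo
  score: float64 -> float64, writer optional; from score
  seq: int32 -> int32, writer required; from seq
  email: string -> string, writer optional; from email
  rating: float64 -> float64, writer required; from rating
  writer latitude: unknown to reader
  geo.zip: int32 -> int32, writer required; from geo.zip
  geo.checksum: bytes -> bytes, writer optional; from geo.checksum
  geo.owner: string -> int64, writer required; from geo.owner
  R3 fires at geo.owner
  R2 fires at latitude
  => backward verdict for Account: BREAKING, 2 violation(s)

backward: BREAKING [(geo.owner, R3), (latitude, R2)]


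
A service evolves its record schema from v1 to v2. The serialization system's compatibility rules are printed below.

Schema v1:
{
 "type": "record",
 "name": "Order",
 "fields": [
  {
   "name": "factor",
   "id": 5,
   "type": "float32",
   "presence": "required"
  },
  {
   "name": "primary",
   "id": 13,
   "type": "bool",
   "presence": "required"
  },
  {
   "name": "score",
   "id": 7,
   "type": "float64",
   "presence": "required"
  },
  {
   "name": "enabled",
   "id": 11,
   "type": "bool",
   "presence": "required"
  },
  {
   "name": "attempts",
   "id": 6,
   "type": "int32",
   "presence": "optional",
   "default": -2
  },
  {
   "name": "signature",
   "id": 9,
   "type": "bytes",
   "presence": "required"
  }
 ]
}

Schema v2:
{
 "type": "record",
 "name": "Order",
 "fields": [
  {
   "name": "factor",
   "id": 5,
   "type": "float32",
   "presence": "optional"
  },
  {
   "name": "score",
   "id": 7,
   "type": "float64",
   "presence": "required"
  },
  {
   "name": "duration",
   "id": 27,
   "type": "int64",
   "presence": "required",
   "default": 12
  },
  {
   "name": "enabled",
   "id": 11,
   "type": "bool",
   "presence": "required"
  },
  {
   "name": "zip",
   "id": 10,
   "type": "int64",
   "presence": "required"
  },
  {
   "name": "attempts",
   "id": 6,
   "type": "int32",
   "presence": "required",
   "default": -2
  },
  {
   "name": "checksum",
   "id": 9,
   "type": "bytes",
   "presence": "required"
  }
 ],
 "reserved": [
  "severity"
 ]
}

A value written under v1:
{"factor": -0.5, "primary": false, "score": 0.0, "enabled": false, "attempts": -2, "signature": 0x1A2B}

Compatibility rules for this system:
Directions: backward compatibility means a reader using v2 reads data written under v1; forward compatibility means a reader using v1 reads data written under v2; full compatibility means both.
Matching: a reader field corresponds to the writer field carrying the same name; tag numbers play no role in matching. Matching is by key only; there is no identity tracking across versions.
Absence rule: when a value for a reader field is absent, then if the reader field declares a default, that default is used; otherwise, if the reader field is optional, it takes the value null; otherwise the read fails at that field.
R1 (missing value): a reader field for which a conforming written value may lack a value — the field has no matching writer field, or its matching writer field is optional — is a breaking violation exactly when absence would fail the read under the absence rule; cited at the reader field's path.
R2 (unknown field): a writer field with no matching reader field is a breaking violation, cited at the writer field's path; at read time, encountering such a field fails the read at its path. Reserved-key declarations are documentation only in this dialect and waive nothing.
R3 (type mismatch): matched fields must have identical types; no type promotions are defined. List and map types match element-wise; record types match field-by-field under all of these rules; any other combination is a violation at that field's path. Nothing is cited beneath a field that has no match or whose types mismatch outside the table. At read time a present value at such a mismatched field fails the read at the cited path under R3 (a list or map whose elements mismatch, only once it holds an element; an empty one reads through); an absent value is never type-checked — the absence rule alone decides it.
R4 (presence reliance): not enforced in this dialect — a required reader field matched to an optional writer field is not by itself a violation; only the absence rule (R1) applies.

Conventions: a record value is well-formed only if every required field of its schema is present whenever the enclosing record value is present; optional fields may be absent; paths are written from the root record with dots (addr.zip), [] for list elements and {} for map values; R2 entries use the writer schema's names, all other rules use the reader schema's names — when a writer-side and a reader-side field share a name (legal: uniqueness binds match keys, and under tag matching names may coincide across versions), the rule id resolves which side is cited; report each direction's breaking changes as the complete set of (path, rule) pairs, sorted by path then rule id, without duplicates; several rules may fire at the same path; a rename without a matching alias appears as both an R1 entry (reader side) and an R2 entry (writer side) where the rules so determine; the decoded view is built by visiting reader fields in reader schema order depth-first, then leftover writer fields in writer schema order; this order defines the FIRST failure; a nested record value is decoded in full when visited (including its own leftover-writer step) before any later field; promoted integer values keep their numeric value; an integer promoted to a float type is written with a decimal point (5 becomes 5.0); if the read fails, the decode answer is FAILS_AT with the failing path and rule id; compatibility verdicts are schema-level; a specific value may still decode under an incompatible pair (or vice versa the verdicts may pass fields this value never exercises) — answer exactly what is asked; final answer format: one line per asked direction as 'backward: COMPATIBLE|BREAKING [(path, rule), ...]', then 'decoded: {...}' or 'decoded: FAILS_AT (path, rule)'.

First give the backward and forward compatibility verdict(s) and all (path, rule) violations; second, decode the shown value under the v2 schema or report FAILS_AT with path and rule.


backward: BREAKING [(checksum, R1), (primary, R2), (signature, R2), (zip, R1)]; forward: BREAKING [(checksum, R2), (duration, R2), (factor, R1), (primary, R1), (signature, R1), (zip, R2)]; decoded: FAILS_AT (zip, R1)

the writer's type comes first in each Order pair
backward on Order — v2 reading data written by v1:
  factor: float32 -> float32, writer required; from factor
  score: float64 -> float64, writer required; from score
  duration has no writer counterpart
  enabled: bool -> bool, writer required; from enabled
  zip has no writer counterpart
  attempts: int32 -> int32, writer optional; from attempts
  checksum has no writer counterpart
  writer primary: unknown to reader
  writer signature: unknown to reader
  breaking: (checksum, R1)
  breaking: (primary, R2)
  breaking: (signature, R2)
  breaking: (zip, R1)
  backward on Order therefore BREAKING (4)
forward on Order — v1 reading data written by v2:
  factor: float32 -> float32, writer optional; from factor
  primary has no writer counterpart
  score: float64 -> float64, writer required; from score
  enabled: bool -> bool, writer required; from enabled
  attempts: int32 -> int32, writer required; from attempts
  signature has no writer counterpart
  writer duration: unknown to reader
  writer zip: unknown to reader
  writer checksum: unknown to reader
  breaking: (checksum, R2)
  breaking: (duration, R2)
  breaking: (factor, R1)
  breaking: (primary, R1)
  breaking: (signature, R1)
  breaking: (zip, R2)
  forward on Order therefore BREAKING (6)
migrating the Order value to v2:
  factor := -0.5
  score := 0.0
  duration := 12 (no value, default fills)
  enabled := false
  read fails at zip under R1 (no fill)
  => FAILS_AT (zip, R1)


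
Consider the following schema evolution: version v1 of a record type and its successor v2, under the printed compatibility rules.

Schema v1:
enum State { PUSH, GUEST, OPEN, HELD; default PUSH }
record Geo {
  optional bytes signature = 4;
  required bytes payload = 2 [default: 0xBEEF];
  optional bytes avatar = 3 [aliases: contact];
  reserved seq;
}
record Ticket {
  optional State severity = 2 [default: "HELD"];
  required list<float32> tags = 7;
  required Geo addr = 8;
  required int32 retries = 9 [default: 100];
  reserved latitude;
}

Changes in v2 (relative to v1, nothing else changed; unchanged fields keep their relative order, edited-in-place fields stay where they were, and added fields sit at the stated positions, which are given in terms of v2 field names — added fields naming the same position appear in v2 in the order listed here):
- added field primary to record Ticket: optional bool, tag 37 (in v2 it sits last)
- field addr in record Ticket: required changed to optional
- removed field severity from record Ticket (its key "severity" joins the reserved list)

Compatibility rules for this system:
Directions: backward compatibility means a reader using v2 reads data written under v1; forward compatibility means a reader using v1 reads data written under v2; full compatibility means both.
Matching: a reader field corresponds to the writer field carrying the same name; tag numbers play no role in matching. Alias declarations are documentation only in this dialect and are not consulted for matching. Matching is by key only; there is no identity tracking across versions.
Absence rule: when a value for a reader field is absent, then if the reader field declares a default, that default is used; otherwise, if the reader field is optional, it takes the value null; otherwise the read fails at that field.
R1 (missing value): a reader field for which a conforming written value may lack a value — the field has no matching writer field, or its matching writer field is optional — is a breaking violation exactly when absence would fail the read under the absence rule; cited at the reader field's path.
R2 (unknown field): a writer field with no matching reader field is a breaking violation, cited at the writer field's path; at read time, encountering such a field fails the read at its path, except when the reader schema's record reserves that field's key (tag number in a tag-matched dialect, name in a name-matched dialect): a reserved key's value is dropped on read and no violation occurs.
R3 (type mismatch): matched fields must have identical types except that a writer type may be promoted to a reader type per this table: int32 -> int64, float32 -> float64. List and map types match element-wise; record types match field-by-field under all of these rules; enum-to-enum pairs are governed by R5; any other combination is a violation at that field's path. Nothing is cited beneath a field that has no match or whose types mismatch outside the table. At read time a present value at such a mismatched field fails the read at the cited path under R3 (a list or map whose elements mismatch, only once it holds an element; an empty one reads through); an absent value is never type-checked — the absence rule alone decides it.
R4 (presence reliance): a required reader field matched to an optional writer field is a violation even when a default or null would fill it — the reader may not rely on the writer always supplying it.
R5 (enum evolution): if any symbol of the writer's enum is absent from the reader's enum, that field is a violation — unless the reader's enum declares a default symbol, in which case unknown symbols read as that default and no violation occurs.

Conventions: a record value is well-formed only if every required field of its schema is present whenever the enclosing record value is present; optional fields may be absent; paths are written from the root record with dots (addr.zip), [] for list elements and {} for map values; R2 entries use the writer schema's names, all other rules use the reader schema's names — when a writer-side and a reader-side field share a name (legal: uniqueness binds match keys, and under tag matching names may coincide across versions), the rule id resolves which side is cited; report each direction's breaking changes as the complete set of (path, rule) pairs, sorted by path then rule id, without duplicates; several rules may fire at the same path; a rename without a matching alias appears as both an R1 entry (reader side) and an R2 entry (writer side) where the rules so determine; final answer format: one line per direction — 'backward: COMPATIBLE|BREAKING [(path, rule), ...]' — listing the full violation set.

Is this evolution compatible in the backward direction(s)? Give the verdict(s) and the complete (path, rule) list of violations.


the writer's type comes first in each Ticket pair
backward for Ticket (reader v2, writer v1):
  tags <- tags (list<float32> -> list<float32>, writer required)
  addr <- addr (Geo -> Geo, writer required)
  retries <- retries (int32 -> int32, writer required)
  primary has no writer counterpart
  writer severity: unknown to reader
  addr.signature <- addr.signature (bytes -> bytes, writer optional)
  addr.payload <- addr.payload (bytes -> bytes, writer required)
  addr.avatar <- addr.avatar (bytes -> bytes, writer optional)
  => backward: COMPATIBLE
the rest of the Ticket diff is inert for this question:
  added field primary to record Ticket: optional bool, tag 37 (in v2 it sits last) -> its effect on Ticket is confined to the forward direction, not asked
  field addr in record Ticket: required changed to optional -> its effect on Ticket is confined to the forward direction, not asked
  removed field severity from record Ticket (its key "severity" joins the reserved list) -> fires no rule on Ticket, leaving the asked answer as it is

backward: COMPATIBLE []


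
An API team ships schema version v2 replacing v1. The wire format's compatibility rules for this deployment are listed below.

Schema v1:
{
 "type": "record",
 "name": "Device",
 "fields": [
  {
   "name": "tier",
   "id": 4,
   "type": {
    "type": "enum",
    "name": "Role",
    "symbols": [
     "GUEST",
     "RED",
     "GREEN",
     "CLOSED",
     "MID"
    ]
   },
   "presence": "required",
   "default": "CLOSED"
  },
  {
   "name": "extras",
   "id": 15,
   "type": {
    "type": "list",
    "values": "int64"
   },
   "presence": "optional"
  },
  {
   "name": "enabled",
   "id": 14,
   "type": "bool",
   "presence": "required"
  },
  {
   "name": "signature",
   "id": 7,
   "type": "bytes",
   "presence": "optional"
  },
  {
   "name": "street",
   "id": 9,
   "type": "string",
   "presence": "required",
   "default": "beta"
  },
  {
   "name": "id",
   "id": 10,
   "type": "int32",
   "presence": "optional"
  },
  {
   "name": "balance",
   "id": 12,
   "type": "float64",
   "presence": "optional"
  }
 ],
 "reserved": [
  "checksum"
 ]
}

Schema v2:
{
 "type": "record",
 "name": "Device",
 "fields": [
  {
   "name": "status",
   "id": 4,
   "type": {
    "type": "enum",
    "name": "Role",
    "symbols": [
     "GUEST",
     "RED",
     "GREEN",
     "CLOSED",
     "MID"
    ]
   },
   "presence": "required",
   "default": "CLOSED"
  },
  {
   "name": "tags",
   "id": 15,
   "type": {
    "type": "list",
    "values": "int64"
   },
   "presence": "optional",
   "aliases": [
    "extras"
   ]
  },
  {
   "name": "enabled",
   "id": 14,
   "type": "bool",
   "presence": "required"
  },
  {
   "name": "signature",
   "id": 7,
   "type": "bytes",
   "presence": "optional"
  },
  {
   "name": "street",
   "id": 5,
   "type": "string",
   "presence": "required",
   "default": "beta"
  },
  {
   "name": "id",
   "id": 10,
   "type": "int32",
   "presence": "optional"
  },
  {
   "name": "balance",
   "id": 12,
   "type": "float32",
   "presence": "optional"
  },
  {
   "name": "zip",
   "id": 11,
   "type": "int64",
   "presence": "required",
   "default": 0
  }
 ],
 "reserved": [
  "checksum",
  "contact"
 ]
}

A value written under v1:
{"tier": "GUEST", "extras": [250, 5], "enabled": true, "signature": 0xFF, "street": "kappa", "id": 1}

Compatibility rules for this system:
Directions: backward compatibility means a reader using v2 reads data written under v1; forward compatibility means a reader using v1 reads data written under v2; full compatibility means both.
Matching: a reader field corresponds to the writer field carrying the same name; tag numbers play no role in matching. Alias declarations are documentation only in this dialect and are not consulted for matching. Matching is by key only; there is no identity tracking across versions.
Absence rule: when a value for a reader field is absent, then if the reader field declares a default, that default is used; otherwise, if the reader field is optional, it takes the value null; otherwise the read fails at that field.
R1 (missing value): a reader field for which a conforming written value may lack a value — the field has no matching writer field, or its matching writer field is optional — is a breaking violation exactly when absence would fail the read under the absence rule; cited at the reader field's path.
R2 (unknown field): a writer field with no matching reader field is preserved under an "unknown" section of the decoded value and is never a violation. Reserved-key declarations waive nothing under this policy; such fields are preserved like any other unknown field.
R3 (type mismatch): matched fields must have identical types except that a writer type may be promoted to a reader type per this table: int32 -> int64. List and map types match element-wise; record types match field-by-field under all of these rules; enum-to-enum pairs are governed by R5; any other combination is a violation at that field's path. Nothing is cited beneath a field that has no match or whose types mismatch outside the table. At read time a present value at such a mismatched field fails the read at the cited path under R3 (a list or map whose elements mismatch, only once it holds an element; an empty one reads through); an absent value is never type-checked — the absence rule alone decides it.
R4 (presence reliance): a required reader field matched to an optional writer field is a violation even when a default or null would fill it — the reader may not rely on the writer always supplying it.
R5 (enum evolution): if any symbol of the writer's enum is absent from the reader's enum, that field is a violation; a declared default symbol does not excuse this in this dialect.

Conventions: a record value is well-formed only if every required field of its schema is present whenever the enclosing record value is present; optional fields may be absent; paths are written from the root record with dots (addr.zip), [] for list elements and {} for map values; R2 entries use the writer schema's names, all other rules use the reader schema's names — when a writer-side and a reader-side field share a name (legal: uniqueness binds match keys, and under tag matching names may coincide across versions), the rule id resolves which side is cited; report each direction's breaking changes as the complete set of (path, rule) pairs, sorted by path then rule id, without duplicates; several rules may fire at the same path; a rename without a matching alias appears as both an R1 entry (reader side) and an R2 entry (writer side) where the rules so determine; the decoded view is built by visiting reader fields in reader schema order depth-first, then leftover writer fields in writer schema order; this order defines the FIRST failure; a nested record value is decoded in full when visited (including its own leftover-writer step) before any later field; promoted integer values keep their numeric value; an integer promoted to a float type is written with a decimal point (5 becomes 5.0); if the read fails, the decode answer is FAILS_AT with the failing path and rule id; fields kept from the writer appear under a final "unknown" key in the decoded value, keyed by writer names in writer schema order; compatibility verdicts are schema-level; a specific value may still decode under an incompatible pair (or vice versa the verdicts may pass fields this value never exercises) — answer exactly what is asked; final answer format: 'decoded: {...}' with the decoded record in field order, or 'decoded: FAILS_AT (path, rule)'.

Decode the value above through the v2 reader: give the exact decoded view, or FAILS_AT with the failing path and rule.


decoded: {"status": "CLOSED", "tags": null, "enabled": true, "signature": 0xFF, "street": "kappa", "id": 1, "balance": null, "zip": 0, "unknown": {"tier": "GUEST", "extras": [250, 5]}}

each type pair in Device: writer, then reader
decoding the Device value with the v2 reader:
  status := "CLOSED" (no value, default fills)
  tags := null (not supplied -> null)
  enabled := true
  signature := 0xFF
  street := "kappa"
  id := 1
  balance := null (not supplied -> null)
  zip := 0 (no value, default fills)
  writer tier: kept under "unknown"
  writer extras: kept under "unknown"
  => decoded: {"status": "CLOSED", "tags": null, "enabled": true, "signature": 0xFF, "street": "kappa", "id": 1, "balance": null, "zip": 0, "unknown": {"tier": "GUEST", "extras": [250, 5]}}
ruling out the remaining Device differences:
  field balance in record Device: type float64 changed to float32 -> shifts the Device verdicts, not this decode
  field street in record Device: tag 9 changed to 5 -> triggers nothing under the printed rules; the Device answer is the same either way


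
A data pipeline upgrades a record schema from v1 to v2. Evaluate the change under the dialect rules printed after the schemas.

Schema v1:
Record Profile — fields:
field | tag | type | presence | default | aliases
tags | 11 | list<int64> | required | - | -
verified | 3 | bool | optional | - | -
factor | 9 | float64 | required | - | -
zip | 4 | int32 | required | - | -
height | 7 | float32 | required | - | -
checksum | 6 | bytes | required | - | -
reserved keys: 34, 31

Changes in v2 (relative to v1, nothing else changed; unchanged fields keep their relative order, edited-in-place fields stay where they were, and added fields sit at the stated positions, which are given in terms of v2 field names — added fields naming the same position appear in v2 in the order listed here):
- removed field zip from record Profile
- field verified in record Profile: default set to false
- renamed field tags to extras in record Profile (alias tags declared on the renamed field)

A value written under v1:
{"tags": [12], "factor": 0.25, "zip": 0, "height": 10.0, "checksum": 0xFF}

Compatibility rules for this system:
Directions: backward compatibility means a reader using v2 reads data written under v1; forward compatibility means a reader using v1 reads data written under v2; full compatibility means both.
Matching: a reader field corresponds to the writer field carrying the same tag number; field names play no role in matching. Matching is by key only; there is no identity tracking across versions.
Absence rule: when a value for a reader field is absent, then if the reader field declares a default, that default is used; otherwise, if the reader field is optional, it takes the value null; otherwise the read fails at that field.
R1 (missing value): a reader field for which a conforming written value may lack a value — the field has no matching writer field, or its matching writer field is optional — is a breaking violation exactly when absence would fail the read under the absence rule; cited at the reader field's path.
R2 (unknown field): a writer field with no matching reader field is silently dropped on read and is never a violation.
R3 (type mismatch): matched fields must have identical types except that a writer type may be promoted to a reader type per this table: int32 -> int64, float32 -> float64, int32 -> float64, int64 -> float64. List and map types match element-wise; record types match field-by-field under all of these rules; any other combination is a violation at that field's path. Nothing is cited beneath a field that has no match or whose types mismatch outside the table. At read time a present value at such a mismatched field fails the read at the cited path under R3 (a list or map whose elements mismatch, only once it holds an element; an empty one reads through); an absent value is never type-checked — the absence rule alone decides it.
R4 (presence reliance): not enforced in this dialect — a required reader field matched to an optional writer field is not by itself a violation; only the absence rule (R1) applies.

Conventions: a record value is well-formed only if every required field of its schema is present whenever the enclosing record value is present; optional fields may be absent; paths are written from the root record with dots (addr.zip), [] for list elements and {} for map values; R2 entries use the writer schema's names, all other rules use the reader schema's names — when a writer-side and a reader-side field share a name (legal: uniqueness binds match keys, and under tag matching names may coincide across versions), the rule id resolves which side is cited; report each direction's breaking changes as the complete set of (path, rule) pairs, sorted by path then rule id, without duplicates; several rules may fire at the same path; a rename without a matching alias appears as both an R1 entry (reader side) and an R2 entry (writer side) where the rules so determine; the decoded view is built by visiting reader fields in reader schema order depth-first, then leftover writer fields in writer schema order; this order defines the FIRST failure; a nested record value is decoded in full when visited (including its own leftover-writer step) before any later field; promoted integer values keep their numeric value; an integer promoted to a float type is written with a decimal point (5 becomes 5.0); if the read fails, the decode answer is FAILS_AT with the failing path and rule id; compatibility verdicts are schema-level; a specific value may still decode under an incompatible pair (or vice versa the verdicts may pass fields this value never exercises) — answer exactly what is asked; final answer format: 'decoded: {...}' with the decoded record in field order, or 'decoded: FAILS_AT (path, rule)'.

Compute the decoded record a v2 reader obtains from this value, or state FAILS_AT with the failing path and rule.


arrows below run writer -> reader for Profile
decode walk for Profile under reader schema v2:
  extras := [12] (from writer tags)
  verified := false (absent -> default)
  factor := 0.25
  height := 10.0
  checksum := 0xFF
  writer zip: unknown -> dropped
  => decoded: {"extras": [12], "verified": false, "factor": 0.25, "height": 10.0, "checksum": 0xFF}

decoded: {"extras": [12], "verified": false, "factor": 0.25, "height": 10.0, "checksum": 0xFF}


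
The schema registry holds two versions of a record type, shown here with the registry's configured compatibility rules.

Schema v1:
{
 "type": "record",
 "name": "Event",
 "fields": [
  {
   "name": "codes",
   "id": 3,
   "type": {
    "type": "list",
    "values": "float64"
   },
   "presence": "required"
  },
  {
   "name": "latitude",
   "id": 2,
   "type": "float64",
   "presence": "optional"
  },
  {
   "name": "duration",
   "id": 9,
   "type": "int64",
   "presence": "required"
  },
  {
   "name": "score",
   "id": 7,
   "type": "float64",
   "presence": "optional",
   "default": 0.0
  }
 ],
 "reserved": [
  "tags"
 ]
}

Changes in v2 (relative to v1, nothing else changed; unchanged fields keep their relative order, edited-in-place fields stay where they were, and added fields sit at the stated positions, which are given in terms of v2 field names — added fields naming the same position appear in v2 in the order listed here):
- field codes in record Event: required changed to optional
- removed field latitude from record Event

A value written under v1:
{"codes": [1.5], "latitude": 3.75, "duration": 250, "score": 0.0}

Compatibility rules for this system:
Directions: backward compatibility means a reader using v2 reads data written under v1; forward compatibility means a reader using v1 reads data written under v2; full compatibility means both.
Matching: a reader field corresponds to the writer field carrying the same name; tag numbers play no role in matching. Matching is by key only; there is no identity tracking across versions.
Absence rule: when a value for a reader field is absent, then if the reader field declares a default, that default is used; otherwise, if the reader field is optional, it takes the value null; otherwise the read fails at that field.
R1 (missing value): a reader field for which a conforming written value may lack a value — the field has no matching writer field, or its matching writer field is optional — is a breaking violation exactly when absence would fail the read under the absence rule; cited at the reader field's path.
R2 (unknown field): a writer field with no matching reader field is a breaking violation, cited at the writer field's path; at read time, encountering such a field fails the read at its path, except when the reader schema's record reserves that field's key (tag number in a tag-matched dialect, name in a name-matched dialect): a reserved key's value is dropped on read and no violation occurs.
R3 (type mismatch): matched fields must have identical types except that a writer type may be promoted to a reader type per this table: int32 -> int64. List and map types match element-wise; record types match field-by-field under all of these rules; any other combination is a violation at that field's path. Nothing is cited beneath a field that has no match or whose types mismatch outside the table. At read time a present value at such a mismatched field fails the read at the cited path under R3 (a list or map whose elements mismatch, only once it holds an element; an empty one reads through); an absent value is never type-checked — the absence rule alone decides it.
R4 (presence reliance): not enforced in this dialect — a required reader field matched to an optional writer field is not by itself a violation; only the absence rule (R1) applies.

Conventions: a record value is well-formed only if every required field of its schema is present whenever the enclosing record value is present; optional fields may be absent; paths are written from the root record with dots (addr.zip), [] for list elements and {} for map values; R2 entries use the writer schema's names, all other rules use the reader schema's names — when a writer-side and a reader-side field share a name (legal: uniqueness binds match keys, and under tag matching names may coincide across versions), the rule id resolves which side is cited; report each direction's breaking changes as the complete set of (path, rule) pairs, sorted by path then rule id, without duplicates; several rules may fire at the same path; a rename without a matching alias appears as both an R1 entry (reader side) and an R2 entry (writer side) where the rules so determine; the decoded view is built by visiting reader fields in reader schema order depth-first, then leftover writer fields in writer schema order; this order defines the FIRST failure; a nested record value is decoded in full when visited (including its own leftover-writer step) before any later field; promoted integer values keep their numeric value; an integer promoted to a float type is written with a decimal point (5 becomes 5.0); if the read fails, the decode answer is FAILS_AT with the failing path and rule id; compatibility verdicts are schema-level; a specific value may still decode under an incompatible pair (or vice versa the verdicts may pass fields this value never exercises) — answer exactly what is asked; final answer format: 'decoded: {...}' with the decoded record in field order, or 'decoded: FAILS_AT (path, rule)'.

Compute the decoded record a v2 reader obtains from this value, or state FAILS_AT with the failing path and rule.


the writer's type comes first in each Event pair
decode (reader v2):
  codes := [1.5]
  duration := 250
  score := 0.0
  read fails at latitude under R2 (unknown field)
  => FAILS_AT (latitude, R2)
remaining Event differences; none change what is asked:
  field codes in record Event: required changed to optional -> a verdict-level change on Event — the shown value reads the same

decoded: FAILS_AT (latitude, R2)
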